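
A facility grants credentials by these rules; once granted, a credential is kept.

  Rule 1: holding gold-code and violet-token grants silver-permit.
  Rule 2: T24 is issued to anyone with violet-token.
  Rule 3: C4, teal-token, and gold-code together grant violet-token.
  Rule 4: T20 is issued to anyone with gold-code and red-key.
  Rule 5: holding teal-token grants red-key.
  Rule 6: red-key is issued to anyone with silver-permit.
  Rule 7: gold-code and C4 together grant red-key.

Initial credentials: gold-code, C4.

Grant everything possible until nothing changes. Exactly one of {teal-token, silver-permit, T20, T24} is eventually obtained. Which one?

Holding gold-code and C4 grants red-key (Rule 7).
Holding gold-code and red-key grants T20 (Rule 4).
silver-permit would need gold-code and violet-token (Rule 1), but violet-token is never granted. No rule produces teal-token, and it is not given. T24 would need violet-token (Rule 2), but violet-token is never granted.

T20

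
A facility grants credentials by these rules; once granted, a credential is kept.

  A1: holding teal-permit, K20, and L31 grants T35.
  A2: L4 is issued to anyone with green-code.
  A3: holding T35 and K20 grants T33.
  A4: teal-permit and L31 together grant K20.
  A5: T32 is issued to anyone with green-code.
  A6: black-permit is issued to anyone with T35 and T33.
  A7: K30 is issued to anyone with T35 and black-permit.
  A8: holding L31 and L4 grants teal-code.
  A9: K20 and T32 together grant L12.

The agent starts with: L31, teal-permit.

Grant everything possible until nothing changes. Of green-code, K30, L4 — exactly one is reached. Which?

K30

Holding teal-permit and L31 grants K20 (A4).
Holding teal-permit, K20, and L31 grants T35 (A1).
Holding T35 and K20 grants T33 (A3).
Holding T35 and T33 grants black-permit (A6).
Holding T35 and black-permit grants K30 (A7).
No rule produces green-code, and it is not given. L4 would need green-code (A2), but green-code is never granted.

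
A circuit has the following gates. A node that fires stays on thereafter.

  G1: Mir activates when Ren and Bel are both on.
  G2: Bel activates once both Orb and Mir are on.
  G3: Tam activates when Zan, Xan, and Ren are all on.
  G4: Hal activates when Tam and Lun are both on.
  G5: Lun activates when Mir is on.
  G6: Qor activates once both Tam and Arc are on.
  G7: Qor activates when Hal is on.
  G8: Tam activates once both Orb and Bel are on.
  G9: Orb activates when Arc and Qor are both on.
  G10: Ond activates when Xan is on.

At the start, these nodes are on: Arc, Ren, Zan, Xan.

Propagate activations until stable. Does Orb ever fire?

Yes

Zan, Xan, and Ren are on, so Tam activates (G3).
G6: Tam and Arc on → Qor on.
G9: Arc and Qor on → Orb on.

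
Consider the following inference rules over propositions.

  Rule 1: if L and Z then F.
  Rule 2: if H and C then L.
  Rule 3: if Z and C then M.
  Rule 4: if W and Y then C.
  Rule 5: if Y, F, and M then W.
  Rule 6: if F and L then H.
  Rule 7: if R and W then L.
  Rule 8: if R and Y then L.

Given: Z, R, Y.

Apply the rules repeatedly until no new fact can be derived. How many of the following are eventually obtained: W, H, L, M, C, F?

From R and Y, Rule 8 gives L.
L and Z hold, so F follows (Rule 1).
From F and L, Rule 6 gives H.
W would need Y, F, and M (Rule 5), but M is never established.
H: reached.
L: reached.
M would need Z and C (Rule 3), but C is never established.
C would need W and Y (Rule 4), but W is never established.
F: reached.
Reached: H, L, and F — 3 of the 6.

3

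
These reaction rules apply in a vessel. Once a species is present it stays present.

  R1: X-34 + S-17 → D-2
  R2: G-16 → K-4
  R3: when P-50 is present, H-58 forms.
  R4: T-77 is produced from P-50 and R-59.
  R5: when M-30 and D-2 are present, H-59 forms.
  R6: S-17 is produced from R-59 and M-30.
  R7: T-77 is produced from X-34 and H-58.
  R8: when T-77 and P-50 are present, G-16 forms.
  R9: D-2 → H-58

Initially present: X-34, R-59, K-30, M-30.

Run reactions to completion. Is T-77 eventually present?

Yes

R-59 and M-30 present → S-17 forms (R6).
X-34 and S-17 present → D-2 forms (R1).
D-2 present → H-58 forms (R9).
X-34 and H-58 present → T-77 forms (R7).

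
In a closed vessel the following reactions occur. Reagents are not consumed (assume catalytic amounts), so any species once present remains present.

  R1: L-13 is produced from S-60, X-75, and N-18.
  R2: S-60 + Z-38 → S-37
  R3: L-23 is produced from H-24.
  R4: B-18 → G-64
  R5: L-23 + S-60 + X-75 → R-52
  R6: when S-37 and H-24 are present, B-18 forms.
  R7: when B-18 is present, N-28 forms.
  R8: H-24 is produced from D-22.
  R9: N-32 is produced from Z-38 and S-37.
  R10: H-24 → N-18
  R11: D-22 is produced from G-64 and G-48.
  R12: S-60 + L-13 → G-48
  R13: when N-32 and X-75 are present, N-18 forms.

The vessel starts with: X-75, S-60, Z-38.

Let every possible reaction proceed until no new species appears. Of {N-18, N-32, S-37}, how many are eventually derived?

S-60 and Z-38 present → S-37 forms (R2).
Z-38 and S-37 present → N-32 forms (R9).
N-32 and X-75 present → N-18 forms (R13).
N-18: reached.
N-32: reached.
S-37: reached.
All 3 are reached.

3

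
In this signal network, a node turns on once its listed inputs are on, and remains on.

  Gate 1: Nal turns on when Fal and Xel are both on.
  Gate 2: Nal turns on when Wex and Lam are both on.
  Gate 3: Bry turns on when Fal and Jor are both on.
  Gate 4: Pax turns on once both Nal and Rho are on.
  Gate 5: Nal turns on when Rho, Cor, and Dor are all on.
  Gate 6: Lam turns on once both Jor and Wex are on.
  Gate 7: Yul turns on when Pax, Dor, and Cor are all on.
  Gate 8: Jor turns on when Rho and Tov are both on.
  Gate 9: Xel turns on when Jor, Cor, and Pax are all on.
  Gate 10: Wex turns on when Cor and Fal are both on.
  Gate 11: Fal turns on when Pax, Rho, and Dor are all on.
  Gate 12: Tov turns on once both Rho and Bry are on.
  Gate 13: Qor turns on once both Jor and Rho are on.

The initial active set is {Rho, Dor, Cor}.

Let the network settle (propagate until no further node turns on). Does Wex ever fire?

Yes

Rho, Cor, and Dor are on, so Nal turns on (Gate 5).
Gate 4: Nal and Rho on → Pax on.
Gate 11: Pax, Rho, and Dor on → Fal on.
Cor and Fal are on, so Wex turns on (Gate 10).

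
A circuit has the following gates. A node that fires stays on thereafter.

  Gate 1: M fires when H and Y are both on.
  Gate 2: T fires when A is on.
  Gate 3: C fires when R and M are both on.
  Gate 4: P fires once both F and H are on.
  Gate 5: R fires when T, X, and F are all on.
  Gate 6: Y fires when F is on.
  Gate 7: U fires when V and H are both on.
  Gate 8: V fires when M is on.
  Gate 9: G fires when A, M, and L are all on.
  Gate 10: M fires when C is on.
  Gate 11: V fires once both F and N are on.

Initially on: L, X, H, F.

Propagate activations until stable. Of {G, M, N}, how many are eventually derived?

Gate 6: F on → Y on.
H and Y are on, so M fires (Gate 1).
G would need A, M, and L (Gate 9), but A never turns on.
M: reached.
No rule produces N, and it is not given.
Reached: M — 1 of the 3.

1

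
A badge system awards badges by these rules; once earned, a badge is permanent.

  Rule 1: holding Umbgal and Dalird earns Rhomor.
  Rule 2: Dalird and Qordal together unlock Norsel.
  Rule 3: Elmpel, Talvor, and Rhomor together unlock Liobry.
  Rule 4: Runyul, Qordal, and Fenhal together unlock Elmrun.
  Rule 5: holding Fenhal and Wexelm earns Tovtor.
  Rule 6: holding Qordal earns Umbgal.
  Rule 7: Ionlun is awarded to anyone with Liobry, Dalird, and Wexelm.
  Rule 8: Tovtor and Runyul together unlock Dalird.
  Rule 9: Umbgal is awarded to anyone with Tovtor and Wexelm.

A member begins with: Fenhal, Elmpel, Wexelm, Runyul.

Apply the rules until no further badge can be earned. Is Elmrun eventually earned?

Elmrun would need Runyul, Qordal, and Fenhal (Rule 4), but Qordal is never earned.

No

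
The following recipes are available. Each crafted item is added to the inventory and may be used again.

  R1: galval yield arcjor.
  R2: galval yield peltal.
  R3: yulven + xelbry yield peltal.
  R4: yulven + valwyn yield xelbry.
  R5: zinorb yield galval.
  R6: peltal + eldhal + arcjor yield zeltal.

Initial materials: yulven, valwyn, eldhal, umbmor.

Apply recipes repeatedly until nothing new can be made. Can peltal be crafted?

yulven + valwyn → xelbry (R4).
Using R3, yulven and xelbry make peltal.

Yes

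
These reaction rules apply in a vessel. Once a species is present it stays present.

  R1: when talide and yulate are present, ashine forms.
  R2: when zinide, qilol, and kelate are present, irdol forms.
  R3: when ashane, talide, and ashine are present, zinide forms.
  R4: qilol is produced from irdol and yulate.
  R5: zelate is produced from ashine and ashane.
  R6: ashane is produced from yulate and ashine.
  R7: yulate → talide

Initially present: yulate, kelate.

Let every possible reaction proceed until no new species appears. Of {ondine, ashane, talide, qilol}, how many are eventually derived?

yulate present → talide forms (R7).
talide and yulate present → ashine forms (R1).
yulate and ashine present → ashane forms (R6).
No rule produces ondine, and it is not given.
ashane: reached.
talide: reached.
qilol would need irdol and yulate (R4), but irdol never forms.
Reached: ashane and talide — 2 of the 4.

2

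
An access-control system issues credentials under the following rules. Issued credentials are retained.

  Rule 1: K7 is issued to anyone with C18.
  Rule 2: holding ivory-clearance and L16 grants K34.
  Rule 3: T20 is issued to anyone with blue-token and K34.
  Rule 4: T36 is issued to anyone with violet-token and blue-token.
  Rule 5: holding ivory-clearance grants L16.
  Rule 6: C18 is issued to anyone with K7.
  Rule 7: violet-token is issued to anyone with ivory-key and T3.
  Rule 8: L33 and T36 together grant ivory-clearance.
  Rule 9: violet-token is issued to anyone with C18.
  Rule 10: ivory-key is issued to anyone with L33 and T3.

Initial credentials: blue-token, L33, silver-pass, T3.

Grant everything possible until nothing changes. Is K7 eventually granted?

K7 would need C18 (Rule 1), but C18 is never granted.

No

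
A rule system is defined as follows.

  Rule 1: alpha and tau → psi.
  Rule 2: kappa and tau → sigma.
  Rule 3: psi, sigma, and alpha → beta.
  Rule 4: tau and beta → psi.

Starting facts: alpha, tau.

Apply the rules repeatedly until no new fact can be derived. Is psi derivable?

Yes

alpha and tau hold, so psi follows (Rule 1).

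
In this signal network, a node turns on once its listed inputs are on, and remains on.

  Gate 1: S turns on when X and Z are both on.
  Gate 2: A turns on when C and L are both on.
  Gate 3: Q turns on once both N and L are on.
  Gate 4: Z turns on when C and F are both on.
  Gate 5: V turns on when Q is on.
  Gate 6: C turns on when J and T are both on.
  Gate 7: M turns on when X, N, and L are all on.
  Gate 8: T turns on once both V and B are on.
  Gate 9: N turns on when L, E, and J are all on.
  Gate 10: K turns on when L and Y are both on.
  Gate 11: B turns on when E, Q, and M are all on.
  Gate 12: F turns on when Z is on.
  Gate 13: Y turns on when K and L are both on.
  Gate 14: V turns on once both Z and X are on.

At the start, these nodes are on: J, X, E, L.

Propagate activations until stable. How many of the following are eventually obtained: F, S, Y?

F would need Z (Gate 12), but Z never turns on.
S would need X and Z (Gate 1), but Z never turns on.
Y would need K and L (Gate 13), but K never turns on.
None of the 3 are reached.

0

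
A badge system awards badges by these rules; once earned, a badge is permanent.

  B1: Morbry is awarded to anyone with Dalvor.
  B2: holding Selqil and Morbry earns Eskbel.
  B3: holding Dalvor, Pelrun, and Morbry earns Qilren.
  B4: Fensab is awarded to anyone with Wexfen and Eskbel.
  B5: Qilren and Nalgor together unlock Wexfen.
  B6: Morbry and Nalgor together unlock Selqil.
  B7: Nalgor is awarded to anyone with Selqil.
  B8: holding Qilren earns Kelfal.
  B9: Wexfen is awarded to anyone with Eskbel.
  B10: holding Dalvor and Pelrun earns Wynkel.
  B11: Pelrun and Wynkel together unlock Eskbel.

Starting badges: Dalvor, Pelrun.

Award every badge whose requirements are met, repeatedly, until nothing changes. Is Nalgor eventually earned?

No

Nalgor would need Selqil (B7), but Selqil is never earned.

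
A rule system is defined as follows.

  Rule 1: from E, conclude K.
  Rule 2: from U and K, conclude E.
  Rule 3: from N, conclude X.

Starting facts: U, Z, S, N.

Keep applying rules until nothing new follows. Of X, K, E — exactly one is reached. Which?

X

N holds, so X follows (Rule 3).
K would need E (Rule 1), but E is never established. E would need U and K (Rule 2), but K is never established.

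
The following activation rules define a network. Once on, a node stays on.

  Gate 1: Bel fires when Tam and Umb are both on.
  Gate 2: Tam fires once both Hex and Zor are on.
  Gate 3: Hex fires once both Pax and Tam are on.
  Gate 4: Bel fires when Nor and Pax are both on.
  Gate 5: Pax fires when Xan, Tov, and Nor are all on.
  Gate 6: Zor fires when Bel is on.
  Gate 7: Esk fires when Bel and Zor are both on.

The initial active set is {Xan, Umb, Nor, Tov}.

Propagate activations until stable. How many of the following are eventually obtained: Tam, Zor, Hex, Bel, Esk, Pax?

Xan, Tov, and Nor are on, so Pax fires (Gate 5).
Nor and Pax are on, so Bel fires (Gate 4).
Bel is on, so Zor fires (Gate 6).
Gate 7: Bel and Zor on → Esk on.
Tam would need Hex and Zor (Gate 2), but Hex never turns on.
Zor: reached.
Hex would need Pax and Tam (Gate 3), but Tam never turns on.
Bel: reached.
Esk: reached.
Pax: reached.
Reached: Zor, Bel, Esk, and Pax — 4 of the 6.

4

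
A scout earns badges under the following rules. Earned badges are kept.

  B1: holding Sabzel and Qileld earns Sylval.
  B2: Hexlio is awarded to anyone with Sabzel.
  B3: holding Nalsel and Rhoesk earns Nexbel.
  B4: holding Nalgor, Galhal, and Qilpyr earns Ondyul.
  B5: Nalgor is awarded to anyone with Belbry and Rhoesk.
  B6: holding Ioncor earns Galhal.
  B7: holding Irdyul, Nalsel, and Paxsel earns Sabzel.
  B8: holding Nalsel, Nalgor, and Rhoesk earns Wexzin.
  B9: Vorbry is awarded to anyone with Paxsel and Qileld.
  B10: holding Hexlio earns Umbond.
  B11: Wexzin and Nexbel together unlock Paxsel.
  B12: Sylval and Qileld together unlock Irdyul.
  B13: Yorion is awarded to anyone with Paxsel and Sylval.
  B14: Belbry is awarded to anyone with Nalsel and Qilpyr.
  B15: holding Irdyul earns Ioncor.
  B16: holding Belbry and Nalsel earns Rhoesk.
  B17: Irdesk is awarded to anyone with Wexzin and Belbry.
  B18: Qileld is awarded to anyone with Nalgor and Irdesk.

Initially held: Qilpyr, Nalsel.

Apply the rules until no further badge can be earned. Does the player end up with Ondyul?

Ondyul would need Nalgor, Galhal, and Qilpyr (B4), but Galhal is never earned.

No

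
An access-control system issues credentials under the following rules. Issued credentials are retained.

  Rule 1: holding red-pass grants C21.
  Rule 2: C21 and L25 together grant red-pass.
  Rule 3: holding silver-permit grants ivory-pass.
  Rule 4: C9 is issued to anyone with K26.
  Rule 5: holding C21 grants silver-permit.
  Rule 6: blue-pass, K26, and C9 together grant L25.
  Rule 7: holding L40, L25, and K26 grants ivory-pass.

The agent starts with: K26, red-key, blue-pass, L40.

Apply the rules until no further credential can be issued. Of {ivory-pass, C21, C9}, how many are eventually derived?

Holding K26 grants C9 (Rule 4).
Holding blue-pass, K26, and C9 grants L25 (Rule 6).
Holding L40, L25, and K26 grants ivory-pass (Rule 7).
ivory-pass: reached.
C21 would need red-pass (Rule 1), but red-pass is never granted.
C9: reached.
Reached: ivory-pass and C9 — 2 of the 3.

2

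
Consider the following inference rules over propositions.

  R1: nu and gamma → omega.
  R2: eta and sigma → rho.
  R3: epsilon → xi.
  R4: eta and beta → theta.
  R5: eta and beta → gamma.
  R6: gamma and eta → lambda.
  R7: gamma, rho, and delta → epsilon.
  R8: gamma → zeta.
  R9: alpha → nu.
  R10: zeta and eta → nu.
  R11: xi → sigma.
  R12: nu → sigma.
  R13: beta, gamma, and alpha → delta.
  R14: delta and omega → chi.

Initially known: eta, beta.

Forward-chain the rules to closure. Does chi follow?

No

chi would need delta and omega (R14), but delta is never established.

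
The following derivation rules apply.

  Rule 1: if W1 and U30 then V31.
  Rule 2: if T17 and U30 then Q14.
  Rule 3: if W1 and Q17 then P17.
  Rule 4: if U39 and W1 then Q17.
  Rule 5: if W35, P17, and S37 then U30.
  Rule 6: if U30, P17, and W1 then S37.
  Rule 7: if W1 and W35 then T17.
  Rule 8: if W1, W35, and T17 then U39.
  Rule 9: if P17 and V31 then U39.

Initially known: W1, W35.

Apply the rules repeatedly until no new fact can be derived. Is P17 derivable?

From W1 and W35, Rule 7 gives T17.
From W1, W35, and T17, Rule 8 gives U39.
U39 and W1 hold, so Q17 follows (Rule 4).
From W1 and Q17, Rule 3 gives P17.

Yes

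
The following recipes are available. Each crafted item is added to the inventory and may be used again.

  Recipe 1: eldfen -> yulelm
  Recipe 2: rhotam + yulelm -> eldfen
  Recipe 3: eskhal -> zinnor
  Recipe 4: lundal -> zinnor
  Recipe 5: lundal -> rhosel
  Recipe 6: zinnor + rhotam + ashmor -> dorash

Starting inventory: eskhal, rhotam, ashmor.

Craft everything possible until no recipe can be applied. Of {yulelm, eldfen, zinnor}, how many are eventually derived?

eskhal -> zinnor (Recipe 3).
yulelm would need eldfen (Recipe 1), but eldfen is never obtained.
eldfen would need rhotam and yulelm (Recipe 2), but yulelm is never obtained.
zinnor: reached.
Reached: zinnor — 1 of the 3.

1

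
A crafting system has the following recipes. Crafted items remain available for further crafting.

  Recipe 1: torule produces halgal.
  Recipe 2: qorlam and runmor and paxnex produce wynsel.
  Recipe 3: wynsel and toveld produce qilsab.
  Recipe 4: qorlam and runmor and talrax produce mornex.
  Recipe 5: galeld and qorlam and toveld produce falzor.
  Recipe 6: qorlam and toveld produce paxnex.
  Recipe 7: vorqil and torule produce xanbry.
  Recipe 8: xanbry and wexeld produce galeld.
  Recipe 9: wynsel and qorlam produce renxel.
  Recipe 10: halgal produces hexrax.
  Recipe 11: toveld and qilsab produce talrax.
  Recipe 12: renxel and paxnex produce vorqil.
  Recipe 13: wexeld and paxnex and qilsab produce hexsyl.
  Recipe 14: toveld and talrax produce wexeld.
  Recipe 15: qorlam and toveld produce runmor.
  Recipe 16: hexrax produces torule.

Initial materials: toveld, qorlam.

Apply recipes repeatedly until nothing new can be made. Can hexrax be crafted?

hexrax would need halgal (Recipe 10), but halgal is never obtained.

No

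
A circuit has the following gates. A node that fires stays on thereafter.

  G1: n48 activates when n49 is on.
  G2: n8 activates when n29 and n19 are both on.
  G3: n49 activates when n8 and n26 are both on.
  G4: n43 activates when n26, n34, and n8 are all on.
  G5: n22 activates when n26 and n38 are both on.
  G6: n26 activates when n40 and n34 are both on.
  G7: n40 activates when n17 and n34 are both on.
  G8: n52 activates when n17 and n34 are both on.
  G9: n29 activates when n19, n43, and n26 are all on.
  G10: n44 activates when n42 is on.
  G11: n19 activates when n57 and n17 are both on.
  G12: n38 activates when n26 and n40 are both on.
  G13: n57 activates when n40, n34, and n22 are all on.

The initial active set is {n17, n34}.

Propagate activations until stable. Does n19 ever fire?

Yes

n17 and n34 are on, so n40 activates (G7).
n40 and n34 are on, so n26 activates (G6).
n26 and n40 are on, so n38 activates (G12).
n26 and n38 are on, so n22 activates (G5).
G13: n40, n34, and n22 on → n57 on.
G11: n57 and n17 on → n19 on.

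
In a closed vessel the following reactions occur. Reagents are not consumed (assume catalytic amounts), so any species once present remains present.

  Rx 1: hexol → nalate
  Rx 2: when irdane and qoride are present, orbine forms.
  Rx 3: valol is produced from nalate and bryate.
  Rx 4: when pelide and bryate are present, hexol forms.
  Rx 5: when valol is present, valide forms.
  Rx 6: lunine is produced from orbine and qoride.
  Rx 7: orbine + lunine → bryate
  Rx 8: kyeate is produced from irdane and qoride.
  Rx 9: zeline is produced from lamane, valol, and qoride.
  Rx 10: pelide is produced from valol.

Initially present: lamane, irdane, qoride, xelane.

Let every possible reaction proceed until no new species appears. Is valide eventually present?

valide would need valol (Rx 5), but valol never forms.

No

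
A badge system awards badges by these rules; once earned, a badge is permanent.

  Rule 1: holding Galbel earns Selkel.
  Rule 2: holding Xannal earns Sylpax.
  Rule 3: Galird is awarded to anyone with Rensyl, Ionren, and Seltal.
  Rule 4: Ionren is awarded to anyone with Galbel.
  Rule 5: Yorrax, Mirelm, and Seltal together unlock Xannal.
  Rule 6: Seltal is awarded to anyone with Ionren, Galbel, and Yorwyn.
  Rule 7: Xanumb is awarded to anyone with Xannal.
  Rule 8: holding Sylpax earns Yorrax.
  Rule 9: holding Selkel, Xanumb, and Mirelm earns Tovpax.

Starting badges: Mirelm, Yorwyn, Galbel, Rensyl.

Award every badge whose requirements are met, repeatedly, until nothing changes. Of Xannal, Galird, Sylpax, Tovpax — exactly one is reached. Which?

Galird

With Galbel, Ionren is earned (Rule 4).
With Ionren, Galbel, and Yorwyn, Seltal is earned (Rule 6).
With Rensyl, Ionren, and Seltal, Galird is earned (Rule 3).
Xannal would need Yorrax, Mirelm, and Seltal (Rule 5), but Yorrax is never earned. Tovpax would need Selkel, Xanumb, and Mirelm (Rule 9), but Xanumb is never earned. Sylpax would need Xannal (Rule 2), but Xannal is never earned.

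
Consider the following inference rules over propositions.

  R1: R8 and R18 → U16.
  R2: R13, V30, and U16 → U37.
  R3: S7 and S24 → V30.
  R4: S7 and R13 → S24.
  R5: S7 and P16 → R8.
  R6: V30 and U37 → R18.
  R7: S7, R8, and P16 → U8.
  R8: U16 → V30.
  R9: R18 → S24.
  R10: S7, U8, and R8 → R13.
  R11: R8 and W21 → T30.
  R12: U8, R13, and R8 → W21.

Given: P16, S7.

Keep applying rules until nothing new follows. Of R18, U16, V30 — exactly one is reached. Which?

V30

From S7 and P16, R5 gives R8.
From S7, R8, and P16, R7 gives U8.
From S7, U8, and R8, R10 gives R13.
S7 and R13 hold, so S24 follows (R4).
From S7 and S24, R3 gives V30.
R18 would need V30 and U37 (R6), but U37 is never established. U16 would need R8 and R18 (R1), but R18 is never established.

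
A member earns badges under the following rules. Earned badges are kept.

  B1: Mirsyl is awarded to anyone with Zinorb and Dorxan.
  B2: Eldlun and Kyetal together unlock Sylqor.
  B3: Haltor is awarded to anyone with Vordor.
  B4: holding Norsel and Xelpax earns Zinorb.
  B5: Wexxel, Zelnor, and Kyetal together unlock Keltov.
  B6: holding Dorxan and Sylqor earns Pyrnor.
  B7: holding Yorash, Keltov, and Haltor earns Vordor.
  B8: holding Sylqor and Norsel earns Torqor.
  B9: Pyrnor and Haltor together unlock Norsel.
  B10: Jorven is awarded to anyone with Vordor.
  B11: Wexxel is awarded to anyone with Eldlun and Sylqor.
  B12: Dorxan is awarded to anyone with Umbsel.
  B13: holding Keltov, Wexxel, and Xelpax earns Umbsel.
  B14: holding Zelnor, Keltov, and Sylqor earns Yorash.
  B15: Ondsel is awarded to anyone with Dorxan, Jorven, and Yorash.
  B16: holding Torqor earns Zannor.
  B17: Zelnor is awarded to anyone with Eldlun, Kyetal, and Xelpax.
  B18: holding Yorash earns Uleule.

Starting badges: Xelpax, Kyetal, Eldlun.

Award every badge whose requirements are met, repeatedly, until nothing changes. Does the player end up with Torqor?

No

Torqor would need Sylqor and Norsel (B8), but Norsel is never earned.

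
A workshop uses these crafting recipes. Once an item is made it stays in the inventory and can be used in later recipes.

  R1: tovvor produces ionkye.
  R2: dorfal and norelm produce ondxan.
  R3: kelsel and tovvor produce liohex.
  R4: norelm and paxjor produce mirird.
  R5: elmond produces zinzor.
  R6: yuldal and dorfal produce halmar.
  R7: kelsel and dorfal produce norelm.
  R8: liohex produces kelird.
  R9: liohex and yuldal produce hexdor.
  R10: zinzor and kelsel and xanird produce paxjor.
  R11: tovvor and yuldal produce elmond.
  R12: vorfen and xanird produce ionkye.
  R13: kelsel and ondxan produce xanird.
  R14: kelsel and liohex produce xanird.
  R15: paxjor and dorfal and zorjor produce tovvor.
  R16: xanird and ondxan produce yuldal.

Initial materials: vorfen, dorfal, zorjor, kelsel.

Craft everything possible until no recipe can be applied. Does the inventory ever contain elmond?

elmond would need tovvor and yuldal (R11), but tovvor is never obtained.

No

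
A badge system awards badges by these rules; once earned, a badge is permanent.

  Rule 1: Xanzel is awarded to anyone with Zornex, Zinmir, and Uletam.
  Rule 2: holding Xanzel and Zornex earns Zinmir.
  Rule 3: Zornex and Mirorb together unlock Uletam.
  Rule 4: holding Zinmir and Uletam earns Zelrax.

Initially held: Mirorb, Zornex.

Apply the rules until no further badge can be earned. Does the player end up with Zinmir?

Zinmir would need Xanzel and Zornex (Rule 2), but Xanzel is never earned.

No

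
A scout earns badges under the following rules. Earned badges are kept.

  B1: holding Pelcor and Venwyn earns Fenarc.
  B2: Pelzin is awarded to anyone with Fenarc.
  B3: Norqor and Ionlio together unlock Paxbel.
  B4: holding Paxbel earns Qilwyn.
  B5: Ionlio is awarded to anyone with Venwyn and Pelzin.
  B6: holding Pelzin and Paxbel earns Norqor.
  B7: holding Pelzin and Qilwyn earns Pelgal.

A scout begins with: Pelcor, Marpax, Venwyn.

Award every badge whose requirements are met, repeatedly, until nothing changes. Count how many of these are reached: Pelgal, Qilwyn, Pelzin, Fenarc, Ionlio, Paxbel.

3

With Pelcor and Venwyn, Fenarc is earned (B1).
With Fenarc, Pelzin is earned (B2).
With Venwyn and Pelzin, Ionlio is earned (B5).
Pelgal would need Pelzin and Qilwyn (B7), but Qilwyn is never earned.
Qilwyn would need Paxbel (B4), but Paxbel is never earned.
Pelzin: reached.
Fenarc: reached.
Ionlio: reached.
Paxbel would need Norqor and Ionlio (B3), but Norqor is never earned.
Reached: Pelzin, Fenarc, and Ionlio — 3 of the 6.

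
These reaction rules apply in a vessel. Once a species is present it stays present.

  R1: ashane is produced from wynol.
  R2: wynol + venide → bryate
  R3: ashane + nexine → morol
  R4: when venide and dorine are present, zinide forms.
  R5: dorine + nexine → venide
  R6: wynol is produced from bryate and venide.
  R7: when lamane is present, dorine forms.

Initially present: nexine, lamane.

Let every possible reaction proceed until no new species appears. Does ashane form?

ashane would need wynol (R1), but wynol never forms.

No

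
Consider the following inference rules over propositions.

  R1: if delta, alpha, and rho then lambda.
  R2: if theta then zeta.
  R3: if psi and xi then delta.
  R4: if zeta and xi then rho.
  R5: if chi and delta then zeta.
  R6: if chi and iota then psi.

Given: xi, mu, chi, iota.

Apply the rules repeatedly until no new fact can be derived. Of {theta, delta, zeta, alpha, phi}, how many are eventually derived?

chi and iota hold, so psi follows (R6).
From psi and xi, R3 gives delta.
chi and delta hold, so zeta follows (R5).
No rule produces theta, and it is not given.
delta: reached.
zeta: reached.
No rule produces alpha, and it is not given.
No rule produces phi, and it is not given.
Reached: delta and zeta — 2 of the 5.

2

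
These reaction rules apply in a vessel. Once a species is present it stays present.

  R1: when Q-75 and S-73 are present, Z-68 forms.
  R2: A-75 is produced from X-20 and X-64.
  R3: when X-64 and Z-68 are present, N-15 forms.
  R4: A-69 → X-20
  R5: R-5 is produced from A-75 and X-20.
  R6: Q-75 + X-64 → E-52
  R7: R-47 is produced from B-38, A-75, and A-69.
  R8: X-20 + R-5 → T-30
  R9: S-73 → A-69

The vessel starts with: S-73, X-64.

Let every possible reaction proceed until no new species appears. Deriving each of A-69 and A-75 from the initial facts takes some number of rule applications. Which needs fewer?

A-69

A-69: S-73 present → A-69 forms (R9). [1 rule application]
A-75: S-73 present → A-69 forms (R9). A-69 present → X-20 forms (R4). X-20 and X-64 present → A-75 forms (R2). [3 rule applications]
A-69 needs fewer.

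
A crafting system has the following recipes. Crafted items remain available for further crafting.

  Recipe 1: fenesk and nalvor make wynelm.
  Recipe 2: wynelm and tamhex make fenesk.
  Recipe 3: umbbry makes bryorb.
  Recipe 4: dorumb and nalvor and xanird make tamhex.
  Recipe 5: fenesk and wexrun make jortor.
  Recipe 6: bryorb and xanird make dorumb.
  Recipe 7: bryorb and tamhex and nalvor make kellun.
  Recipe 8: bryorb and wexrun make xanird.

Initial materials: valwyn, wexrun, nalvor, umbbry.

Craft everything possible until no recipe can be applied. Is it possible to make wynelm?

No

wynelm would need fenesk and nalvor (Recipe 1), but fenesk is never obtained.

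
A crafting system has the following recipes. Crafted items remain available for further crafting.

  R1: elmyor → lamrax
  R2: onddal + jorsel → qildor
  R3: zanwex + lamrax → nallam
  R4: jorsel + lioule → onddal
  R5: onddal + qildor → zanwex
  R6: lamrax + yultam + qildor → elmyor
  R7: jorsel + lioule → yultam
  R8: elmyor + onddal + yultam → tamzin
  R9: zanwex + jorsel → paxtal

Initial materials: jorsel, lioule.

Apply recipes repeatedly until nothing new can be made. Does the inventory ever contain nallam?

No

nallam would need zanwex and lamrax (R3), but lamrax is never obtained.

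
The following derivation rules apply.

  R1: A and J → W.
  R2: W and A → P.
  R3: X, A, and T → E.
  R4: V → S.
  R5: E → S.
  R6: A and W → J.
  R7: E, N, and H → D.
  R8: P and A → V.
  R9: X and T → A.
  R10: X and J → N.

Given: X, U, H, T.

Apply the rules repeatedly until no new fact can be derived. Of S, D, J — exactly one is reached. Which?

From X and T, R9 gives A.
X, A, and T hold, so E follows (R3).
From E, R5 gives S.
J would need A and W (R6), but W is never established. D would need E, N, and H (R7), but N is never established.

S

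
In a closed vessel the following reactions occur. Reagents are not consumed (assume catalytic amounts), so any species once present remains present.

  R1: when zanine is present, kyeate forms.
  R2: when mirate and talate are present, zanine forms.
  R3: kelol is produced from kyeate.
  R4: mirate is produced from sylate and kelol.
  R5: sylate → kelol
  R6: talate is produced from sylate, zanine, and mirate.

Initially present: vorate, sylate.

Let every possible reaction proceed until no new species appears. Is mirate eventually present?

sylate present → kelol forms (R5).
sylate and kelol present → mirate forms (R4).

Yes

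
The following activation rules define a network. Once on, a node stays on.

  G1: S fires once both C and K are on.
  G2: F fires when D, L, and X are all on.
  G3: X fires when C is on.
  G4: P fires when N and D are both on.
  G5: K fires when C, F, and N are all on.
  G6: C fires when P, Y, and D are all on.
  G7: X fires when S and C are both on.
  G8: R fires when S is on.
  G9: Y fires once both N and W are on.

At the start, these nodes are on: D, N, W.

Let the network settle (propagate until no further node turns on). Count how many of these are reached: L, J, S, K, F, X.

1

N and D are on, so P fires (G4).
G9: N and W on → Y on.
G6: P, Y, and D on → C on.
G3: C on → X on.
No rule produces L, and it is not given.
No rule produces J, and it is not given.
S would need C and K (G1), but K never turns on.
K would need C, F, and N (G5), but F never turns on.
F would need D, L, and X (G2), but L never turns on.
X: reached.
Reached: X — 1 of the 6.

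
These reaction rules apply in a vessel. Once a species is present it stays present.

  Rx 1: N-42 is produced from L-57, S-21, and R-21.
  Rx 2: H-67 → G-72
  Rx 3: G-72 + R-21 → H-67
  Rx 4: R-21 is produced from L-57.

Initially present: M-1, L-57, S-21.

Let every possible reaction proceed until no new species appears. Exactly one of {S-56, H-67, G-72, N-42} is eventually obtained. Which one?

L-57 present → R-21 forms (Rx 4).
L-57, S-21, and R-21 present → N-42 forms (Rx 1).
No rule produces S-56, and it is not given. H-67 would need G-72 and R-21 (Rx 3), but G-72 never forms. G-72 would need H-67 (Rx 2), but H-67 never forms.

N-42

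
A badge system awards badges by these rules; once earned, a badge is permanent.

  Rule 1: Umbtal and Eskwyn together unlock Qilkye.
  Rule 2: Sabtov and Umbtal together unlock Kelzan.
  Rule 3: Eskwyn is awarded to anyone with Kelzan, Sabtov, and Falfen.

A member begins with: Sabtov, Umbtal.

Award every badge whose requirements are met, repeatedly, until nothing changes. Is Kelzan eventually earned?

Yes

With Sabtov and Umbtal, Kelzan is earned (Rule 2).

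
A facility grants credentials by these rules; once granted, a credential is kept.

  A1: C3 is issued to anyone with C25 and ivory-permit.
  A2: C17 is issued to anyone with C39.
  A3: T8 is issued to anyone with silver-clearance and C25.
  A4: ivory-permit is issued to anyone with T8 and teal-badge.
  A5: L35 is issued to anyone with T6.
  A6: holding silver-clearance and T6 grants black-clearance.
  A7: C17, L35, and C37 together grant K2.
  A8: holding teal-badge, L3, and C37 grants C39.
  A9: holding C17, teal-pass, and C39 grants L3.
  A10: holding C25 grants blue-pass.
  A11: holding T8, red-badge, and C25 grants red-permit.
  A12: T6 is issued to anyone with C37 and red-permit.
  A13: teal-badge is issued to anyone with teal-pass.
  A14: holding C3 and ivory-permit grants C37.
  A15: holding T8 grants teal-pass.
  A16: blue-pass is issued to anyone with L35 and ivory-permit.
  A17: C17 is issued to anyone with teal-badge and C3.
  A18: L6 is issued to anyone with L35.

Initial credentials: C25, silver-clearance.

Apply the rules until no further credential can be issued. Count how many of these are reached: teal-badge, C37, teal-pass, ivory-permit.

Holding silver-clearance and C25 grants T8 (A3).
Holding T8 grants teal-pass (A15).
Holding teal-pass grants teal-badge (A13).
Holding T8 and teal-badge grants ivory-permit (A4).
Holding C25 and ivory-permit grants C3 (A1).
Holding C3 and ivory-permit grants C37 (A14).
teal-badge: reached.
C37: reached.
teal-pass: reached.
ivory-permit: reached.
All 4 are reached.

4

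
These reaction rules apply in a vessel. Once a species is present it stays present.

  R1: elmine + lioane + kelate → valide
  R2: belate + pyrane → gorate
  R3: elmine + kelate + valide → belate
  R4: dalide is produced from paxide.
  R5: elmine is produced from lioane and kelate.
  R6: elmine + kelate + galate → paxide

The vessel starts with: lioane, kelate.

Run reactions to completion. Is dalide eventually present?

No

dalide would need paxide (R4), but paxide never forms.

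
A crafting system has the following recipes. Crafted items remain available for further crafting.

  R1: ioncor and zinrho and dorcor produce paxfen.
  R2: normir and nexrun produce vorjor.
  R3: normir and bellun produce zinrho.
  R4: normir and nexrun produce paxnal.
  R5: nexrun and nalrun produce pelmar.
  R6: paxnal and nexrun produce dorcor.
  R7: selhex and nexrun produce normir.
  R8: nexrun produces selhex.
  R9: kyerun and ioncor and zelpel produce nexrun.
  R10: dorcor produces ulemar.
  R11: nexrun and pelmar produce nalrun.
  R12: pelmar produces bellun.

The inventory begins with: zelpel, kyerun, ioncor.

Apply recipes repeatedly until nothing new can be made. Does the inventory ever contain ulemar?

Yes

kyerun and ioncor and zelpel → nexrun (R9).
Using R8, nexrun makes selhex.
Using R7, selhex and nexrun make normir.
Using R4, normir and nexrun make paxnal.
Using R6, paxnal and nexrun make dorcor.
Using R10, dorcor makes ulemar.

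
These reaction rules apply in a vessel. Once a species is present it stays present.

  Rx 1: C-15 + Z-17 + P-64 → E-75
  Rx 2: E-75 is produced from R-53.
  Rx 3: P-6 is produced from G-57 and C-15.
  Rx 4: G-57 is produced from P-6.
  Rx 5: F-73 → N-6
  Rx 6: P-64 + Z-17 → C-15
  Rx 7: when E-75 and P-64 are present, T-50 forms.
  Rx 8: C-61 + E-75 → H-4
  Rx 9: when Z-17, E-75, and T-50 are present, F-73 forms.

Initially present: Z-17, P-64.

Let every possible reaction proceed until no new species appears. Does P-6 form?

No

P-6 would need G-57 and C-15 (Rx 3), but G-57 never forms.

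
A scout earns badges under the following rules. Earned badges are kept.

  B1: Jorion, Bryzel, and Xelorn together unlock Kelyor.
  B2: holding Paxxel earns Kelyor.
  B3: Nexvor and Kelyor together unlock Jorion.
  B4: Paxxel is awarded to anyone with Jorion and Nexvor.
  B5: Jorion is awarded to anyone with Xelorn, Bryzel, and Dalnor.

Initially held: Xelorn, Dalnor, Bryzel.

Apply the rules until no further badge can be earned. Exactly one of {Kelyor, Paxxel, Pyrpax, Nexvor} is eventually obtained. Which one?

Kelyor

With Xelorn, Bryzel, and Dalnor, Jorion is earned (B5).
With Jorion, Bryzel, and Xelorn, Kelyor is earned (B1).
Paxxel would need Jorion and Nexvor (B4), but Nexvor is never earned. No rule produces Pyrpax, and it is not given. No rule produces Nexvor, and it is not given.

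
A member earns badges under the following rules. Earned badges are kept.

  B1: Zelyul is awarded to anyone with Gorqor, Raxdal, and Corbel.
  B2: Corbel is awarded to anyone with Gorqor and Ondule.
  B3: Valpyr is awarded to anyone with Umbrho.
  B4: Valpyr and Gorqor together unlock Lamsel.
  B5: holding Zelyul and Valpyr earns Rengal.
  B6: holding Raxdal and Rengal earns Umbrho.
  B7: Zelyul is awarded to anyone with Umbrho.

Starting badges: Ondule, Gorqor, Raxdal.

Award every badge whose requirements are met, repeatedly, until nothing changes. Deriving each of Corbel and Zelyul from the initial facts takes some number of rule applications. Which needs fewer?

Corbel

Corbel: With Gorqor and Ondule, Corbel is earned (B2). [1 rule application]
Zelyul: With Gorqor and Ondule, Corbel is earned (B2). With Gorqor, Raxdal, and Corbel, Zelyul is earned (B1). [2 rule applications]
Corbel needs fewer.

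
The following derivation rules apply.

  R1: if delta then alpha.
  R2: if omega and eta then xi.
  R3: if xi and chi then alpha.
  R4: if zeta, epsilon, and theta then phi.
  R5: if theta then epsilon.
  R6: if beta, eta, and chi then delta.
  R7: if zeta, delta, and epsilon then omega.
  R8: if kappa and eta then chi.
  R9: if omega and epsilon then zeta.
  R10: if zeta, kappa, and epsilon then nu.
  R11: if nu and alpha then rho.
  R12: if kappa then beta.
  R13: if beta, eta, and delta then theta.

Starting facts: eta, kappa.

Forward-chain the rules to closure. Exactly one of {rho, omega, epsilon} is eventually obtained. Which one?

From kappa and eta, R8 gives chi.
From kappa, R12 gives beta.
From beta, eta, and chi, R6 gives delta.
From beta, eta, and delta, R13 gives theta.
theta holds, so epsilon follows (R5).
rho would need nu and alpha (R11), but nu is never established. omega would need zeta, delta, and epsilon (R7), but zeta is never established.

epsilon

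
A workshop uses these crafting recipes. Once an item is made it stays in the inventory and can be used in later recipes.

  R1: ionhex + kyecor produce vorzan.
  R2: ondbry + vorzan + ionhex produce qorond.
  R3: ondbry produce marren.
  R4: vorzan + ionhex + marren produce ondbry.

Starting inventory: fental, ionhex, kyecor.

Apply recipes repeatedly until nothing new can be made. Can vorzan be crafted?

Using R1, ionhex and kyecor make vorzan.

Yes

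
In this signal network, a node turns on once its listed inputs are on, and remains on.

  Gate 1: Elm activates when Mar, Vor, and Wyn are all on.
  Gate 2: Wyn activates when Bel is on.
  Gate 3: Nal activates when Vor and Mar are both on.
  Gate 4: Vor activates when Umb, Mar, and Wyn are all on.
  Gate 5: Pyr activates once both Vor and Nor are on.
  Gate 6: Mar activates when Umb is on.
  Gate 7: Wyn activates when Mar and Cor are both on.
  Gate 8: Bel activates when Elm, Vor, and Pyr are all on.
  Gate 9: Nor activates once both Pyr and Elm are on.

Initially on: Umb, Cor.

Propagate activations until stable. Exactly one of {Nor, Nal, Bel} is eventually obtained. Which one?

Nal

Gate 6: Umb on → Mar on.
Mar and Cor are on, so Wyn activates (Gate 7).
Gate 4: Umb, Mar, and Wyn on → Vor on.
Vor and Mar are on, so Nal activates (Gate 3).
Nor would need Pyr and Elm (Gate 9), but Pyr never turns on. Bel would need Elm, Vor, and Pyr (Gate 8), but Pyr never turns on.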